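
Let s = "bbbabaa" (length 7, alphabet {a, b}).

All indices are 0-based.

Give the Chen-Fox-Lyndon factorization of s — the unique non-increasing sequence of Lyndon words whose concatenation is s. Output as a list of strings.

["b", "b", "b", "ab", "a", "a"]

emit factor 1: 'b' (i=0, period=1)
emit factor 2: 'b' (i=1, period=1)
emit factor 3: 'b' (i=2, period=1)
emit factor 4: 'ab' (i=3, period=2)
emit factor 5: 'a' (i=5, period=1)
emit factor 6: 'a' (i=6, period=1)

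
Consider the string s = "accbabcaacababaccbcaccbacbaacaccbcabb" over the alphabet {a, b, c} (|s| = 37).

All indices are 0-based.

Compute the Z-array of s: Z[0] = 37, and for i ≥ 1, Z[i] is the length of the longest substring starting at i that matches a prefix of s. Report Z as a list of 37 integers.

Z[0]=37
i=1: outside box; Z[1]=0
i=2: outside box; Z[2]=0
i=3: outside box; Z[3]=0
i=4: outside box; Z[4]=1 scan→box=[4,5)
i=5: outside box; Z[5]=0
i=6: outside box; Z[6]=0
i=7: outside box; Z[7]=1 scan→box=[7,8)
i=8: outside box; Z[8]=2 scan→box=[8,10)
i=9: min(r-i=1, Z[1]=0)=0; Z[9]=0
i=10: outside box; Z[10]=1 scan→box=[10,11)
i=11: outside box; Z[11]=0
i=12: outside box; Z[12]=1 scan→box=[12,13)
i=13: outside box; Z[13]=0
i=14: outside box; Z[14]=4 scan→box=[14,18)
i=15: min(r-i=3, Z[1]=0)=0; Z[15]=0
i=16: min(r-i=2, Z[2]=0)=0; Z[16]=0
i=17: min(r-i=1, Z[3]=0)=0; Z[17]=0
i=18: outside box; Z[18]=0
i=19: outside box; Z[19]=5 scan→box=[19,24)
i=20: min(r-i=4, Z[1]=0)=0; Z[20]=0
i=21: min(r-i=3, Z[2]=0)=0; Z[21]=0
i=22: min(r-i=2, Z[3]=0)=0; Z[22]=0
i=23: min(r-i=1, Z[4]=1)=1; Z[23]=2 scan→box=[23,25)
i=24: min(r-i=1, Z[1]=0)=0; Z[24]=0
i=25: outside box; Z[25]=0
i=26: outside box; Z[26]=1 scan→box=[26,27)
i=27: outside box; Z[27]=2 scan→box=[27,29)
i=28: min(r-i=1, Z[1]=0)=0; Z[28]=0
i=29: outside box; Z[29]=4 scan→box=[29,33)
i=30: min(r-i=3, Z[1]=0)=0; Z[30]=0
i=31: min(r-i=2, Z[2]=0)=0; Z[31]=0
i=32: min(r-i=1, Z[3]=0)=0; Z[32]=0
i=33: outside box; Z[33]=0
i=34: outside box; Z[34]=1 scan→box=[34,35)
i=35: outside box; Z[35]=0
i=36: outside box; Z[36]=0

[37, 0, 0, 0, 1, 0, 0, 1, 2, 0, 1, 0, 1, 0, 4, 0, 0, 0, 0, 5, 0, 0, 0, 2, 0, 0, 1, 2, 0, 4, 0, 0, 0, 0, 1, 0, 0]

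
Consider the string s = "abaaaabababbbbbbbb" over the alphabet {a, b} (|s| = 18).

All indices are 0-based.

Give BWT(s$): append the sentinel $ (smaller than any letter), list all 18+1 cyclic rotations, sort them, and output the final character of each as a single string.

rank  rotation             last
    0  $abaaaabababbbbbbbb  b
    1  aaaabababbbbbbbb$ab  b
    2  aaabababbbbbbbb$aba  a
    3  aabababbbbbbbb$abaa  a
    4  abaaaabababbbbbbbb$  $
    5  abababbbbbbbb$abaaa  a
    6  ababbbbbbbb$abaaaab  b
    7  abbbbbbbb$abaaaabab  b
    8  b$abaaaabababbbbbbb  b
    9  baaaabababbbbbbbb$a  a
   10  bababbbbbbbb$abaaaa  a
   11  babbbbbbbb$abaaaaba  a
   12  bb$abaaaabababbbbbb  b
   13  bbb$abaaaabababbbbb  b
   14  bbbb$abaaaabababbbb  b
   15  bbbbb$abaaaabababbb  b
   16  bbbbbb$abaaaabababb  b
   17  bbbbbbb$abaaaababab  b
   18  bbbbbbbb$abaaaababa  a

bbaa$abbbaaabbbbbba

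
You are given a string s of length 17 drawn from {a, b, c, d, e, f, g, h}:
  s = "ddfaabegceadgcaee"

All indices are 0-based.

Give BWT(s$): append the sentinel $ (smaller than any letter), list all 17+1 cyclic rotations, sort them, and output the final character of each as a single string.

efaecagg$daecabdde

rank  rotation            last
    0  $ddfaabegceadgcaee  e
    1  aabegceadgcaee$ddf  f
    2  abegceadgcaee$ddfa  a
    3  adgcaee$ddfaabegce  e
    4  aee$ddfaabegceadgc  c
    5  begceadgcaee$ddfaa  a
    6  caee$ddfaabegceadg  g
    7  ceadgcaee$ddfaabeg  g
    8  ddfaabegceadgcaee$  $
    9  dfaabegceadgcaee$d  d
   10  dgcaee$ddfaabegcea  a
   11  e$ddfaabegceadgcae  e
   12  eadgcaee$ddfaabegc  c
   13  ee$ddfaabegceadgca  a
   14  egceadgcaee$ddfaab  b
   15  faabegceadgcaee$dd  d
   16  gcaee$ddfaabegcead  d
   17  gceadgcaee$ddfaabe  e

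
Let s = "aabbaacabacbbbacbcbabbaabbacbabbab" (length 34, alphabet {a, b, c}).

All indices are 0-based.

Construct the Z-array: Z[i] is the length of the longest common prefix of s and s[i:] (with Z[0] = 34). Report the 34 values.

[34, 1, 0, 0, 2, 1, 0, 1, 0, 1, 0, 0, 0, 0, 1, 0, 0, 0, 0, 1, 0, 0, 5, 1, 0, 0, 1, 0, 0, 1, 0, 0, 1, 0]

Z[0]=34
i=1: outside box; Z[1]=1 scan→box=[1,2)
i=2: outside box; Z[2]=0
i=3: outside box; Z[3]=0
i=4: outside box; Z[4]=2 scan→box=[4,6)
i=5: min(r-i=1, Z[1]=1)=1; Z[5]=1
i=6: outside box; Z[6]=0
i=7: outside box; Z[7]=1 scan→box=[7,8)
i=8: outside box; Z[8]=0
i=9: outside box; Z[9]=1 scan→box=[9,10)
i=10: outside box; Z[10]=0
i=11: outside box; Z[11]=0
i=12: outside box; Z[12]=0
i=13: outside box; Z[13]=0
i=14: outside box; Z[14]=1 scan→box=[14,15)
i=15: outside box; Z[15]=0
i=16: outside box; Z[16]=0
i=17: outside box; Z[17]=0
i=18: outside box; Z[18]=0
i=19: outside box; Z[19]=1 scan→box=[19,20)
i=20: outside box; Z[20]=0
i=21: outside box; Z[21]=0
i=22: outside box; Z[22]=5 scan→box=[22,27)
i=23: min(r-i=4, Z[1]=1)=1; Z[23]=1
i=24: min(r-i=3, Z[2]=0)=0; Z[24]=0
i=25: min(r-i=2, Z[3]=0)=0; Z[25]=0
i=26: min(r-i=1, Z[4]=2)=1; Z[26]=1
i=27: outside box; Z[27]=0
i=28: outside box; Z[28]=0
i=29: outside box; Z[29]=1 scan→box=[29,30)
i=30: outside box; Z[30]=0
i=31: outside box; Z[31]=0
i=32: outside box; Z[32]=1 scan→box=[32,33)
i=33: outside box; Z[33]=0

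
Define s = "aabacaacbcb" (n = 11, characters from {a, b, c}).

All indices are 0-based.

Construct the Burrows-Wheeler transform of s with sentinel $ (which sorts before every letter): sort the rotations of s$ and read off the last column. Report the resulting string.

b$cabacacaba

rank  rotation      last
    0  $aabacaacbcb  b
    1  aabacaacbcb$  $
    2  aacbcb$aabac  c
    3  abacaacbcb$a  a
    4  acaacbcb$aab  b
    5  acbcb$aabaca  a
    6  b$aabacaacbc  c
    7  bacaacbcb$aa  a
    8  bcb$aabacaac  c
    9  caacbcb$aaba  a
   10  cb$aabacaacb  b
   11  cbcb$aabacaa  a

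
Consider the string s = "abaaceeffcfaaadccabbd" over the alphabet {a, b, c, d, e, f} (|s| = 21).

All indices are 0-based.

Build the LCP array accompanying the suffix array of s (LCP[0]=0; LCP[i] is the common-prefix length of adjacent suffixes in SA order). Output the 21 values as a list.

rank | idx | suffix
   0 |  11 | aaadccabbd
   1 |   2 | aaceeffcfaaadccabbd
   2 |  12 | aadccabbd
   3 |   0 | abaaceeffcfaaadccabbd
   4 |  17 | abbd
   5 |   3 | aceeffcfaaadccabbd
   6 |  13 | adccabbd
   7 |   1 | baaceeffcfaaadccabbd
   8 |  18 | bbd
   9 |  19 | bd
  10 |  16 | cabbd
  11 |  15 | ccabbd
  12 |   4 | ceeffcfaaadccabbd
  13 |   9 | cfaaadccabbd
  14 |  20 | d
  15 |  14 | dccabbd
  16 |   5 | eeffcfaaadccabbd
  17 |   6 | effcfaaadccabbd
  18 |  10 | faaadccabbd
  19 |   8 | fcfaaadccabbd
  20 |   7 | ffcfaaadccabbd

SA = [11, 2, 12, 0, 17, 3, 13, 1, 18, 19, 16, 15, 4, 9, 20, 14, 5, 6, 10, 8, 7]
rank  pair      lcp
   1  s[11:],s[2:]  2  'aa'
   2  s[2:],s[12:]  2  'aa'
   3  s[12:],s[0:]  1  'a'
   4  s[0:],s[17:]  2  'ab'
   5  s[17:],s[3:]  1  'a'
   6  s[3:],s[13:]  1  'a'
   7  s[13:],s[1:]  0  ''
   8  s[1:],s[18:]  1  'b'
   9  s[18:],s[19:]  1  'b'
  10  s[19:],s[16:]  0  ''
  11  s[16:],s[15:]  1  'c'
  12  s[15:],s[4:]  1  'c'
  13  s[4:],s[9:]  1  'c'
  14  s[9:],s[20:]  0  ''
  15  s[20:],s[14:]  1  'd'
  16  s[14:],s[5:]  0  ''
  17  s[5:],s[6:]  1  'e'
  18  s[6:],s[10:]  0  ''
  19  s[10:],s[8:]  1  'f'
  20  s[8:],s[7:]  1  'f'

[0, 2, 2, 1, 2, 1, 1, 0, 1, 1, 0, 1, 1, 1, 0, 1, 0, 1, 0, 1, 1]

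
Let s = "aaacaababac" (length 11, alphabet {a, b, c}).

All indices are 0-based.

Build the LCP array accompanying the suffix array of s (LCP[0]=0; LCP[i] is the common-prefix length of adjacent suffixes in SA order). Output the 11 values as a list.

[0, 2, 2, 1, 3, 1, 2, 0, 2, 0, 1]

sorted suffixes:
  #0 SA[0]=0  'aaacaababac'
  #1 SA[1]=4  'aababac'
  #2 SA[2]=1  'aacaababac'
  #3 SA[3]=5  'ababac'
  #4 SA[4]=7  'abac'
  #5 SA[5]=9  'ac'
  #6 SA[6]=2  'acaababac'
  #7 SA[7]=6  'babac'
  #8 SA[8]=8  'bac'
  #9 SA[9]=10  'c'
  #10 SA[10]=3  'caababac'

SA = [0, 4, 1, 5, 7, 9, 2, 6, 8, 10, 3]
i: (SA[i-1],SA[i]) lcp shared
  1: (0,4) 2 'aa'
  2: (4,1) 2 'aa'
  3: (1,5) 1 'a'
  4: (5,7) 3 'aba'
  5: (7,9) 1 'a'
  6: (9,2) 2 'ac'
  7: (2,6) 0 ''
  8: (6,8) 2 'ba'
  9: (8,10) 0 ''
  10: (10,3) 1 'c'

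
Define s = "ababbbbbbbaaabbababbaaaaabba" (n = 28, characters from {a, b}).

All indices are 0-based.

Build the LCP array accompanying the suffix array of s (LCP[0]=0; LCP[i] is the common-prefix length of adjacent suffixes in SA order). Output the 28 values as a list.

[0, 1, 4, 3, 6, 2, 5, 1, 5, 2, 4, 4, 3, 0, 2, 4, 2, 3, 4, 1, 3, 5, 3, 2, 3, 4, 5, 6]

sorted suffixes:
  #0 SA[0]=27  'a'
  #1 SA[1]=20  'aaaaabba'
  #2 SA[2]=21  'aaaabba'
  #3 SA[3]=22  'aaabba'
  #4 SA[4]=10  'aaabbababbaaaaabba'
  #5 SA[5]=23  'aabba'
  #6 SA[6]=11  'aabbababbaaaaabba'
  #7 SA[7]=15  'ababbaaaaabba'
  #8 SA[8]=0  'ababbbbbbbaaabbababbaaaaabba'
  #9 SA[9]=24  'abba'
  #10 SA[10]=17  'abbaaaaabba'
  #11 SA[11]=12  'abbababbaaaaabba'
  #12 SA[12]=2  'abbbbbbbaaabbababbaaaaabba'
  #13 SA[13]=26  'ba'
  #14 SA[14]=19  'baaaaabba'
  #15 SA[15]=9  'baaabbababbaaaaabba'
  #16 SA[16]=14  'bababbaaaaabba'
  #17 SA[17]=16  'babbaaaaabba'
  #18 SA[18]=1  'babbbbbbbaaabbababbaaaaabba'
  #19 SA[19]=25  'bba'
  #20 SA[20]=18  'bbaaaaabba'
  #21 SA[21]=8  'bbaaabbababbaaaaabba'
  #22 SA[22]=13  'bbababbaaaaabba'
  #23 SA[23]=7  'bbbaaabbababbaaaaabba'
  #24 SA[24]=6  'bbbbaaabbababbaaaaabba'
  #25 SA[25]=5  'bbbbbaaabbababbaaaaabba'
  #26 SA[26]=4  'bbbbbbaaabbababbaaaaabba'
  #27 SA[27]=3  'bbbbbbbaaabbababbaaaaabba'

SA = [27, 20, 21, 22, 10, 23, 11, 15, 0, 24, 17, 12, 2, 26, 19, 9, 14, 16, 1, 25, 18, 8, 13, 7, 6, 5, 4, 3]
i: (SA[i-1],SA[i]) lcp shared
  1: (27,20) 1 'a'
  2: (20,21) 4 'aaaa'
  3: (21,22) 3 'aaa'
  4: (22,10) 6 'aaabba'
  5: (10,23) 2 'aa'
  6: (23,11) 5 'aabba'
  7: (11,15) 1 'a'
  8: (15,0) 5 'ababb'
  9: (0,24) 2 'ab'
  10: (24,17) 4 'abba'
  11: (17,12) 4 'abba'
  12: (12,2) 3 'abb'
  13: (2,26) 0 ''
  14: (26,19) 2 'ba'
  15: (19,9) 4 'baaa'
  16: (9,14) 2 'ba'
  17: (14,16) 3 'bab'
  18: (16,1) 4 'babb'
  19: (1,25) 1 'b'
  20: (25,18) 3 'bba'
  21: (18,8) 5 'bbaaa'
  22: (8,13) 3 'bba'
  23: (13,7) 2 'bb'
  24: (7,6) 3 'bbb'
  25: (6,5) 4 'bbbb'
  26: (5,4) 5 'bbbbb'
  27: (4,3) 6 'bbbbbb'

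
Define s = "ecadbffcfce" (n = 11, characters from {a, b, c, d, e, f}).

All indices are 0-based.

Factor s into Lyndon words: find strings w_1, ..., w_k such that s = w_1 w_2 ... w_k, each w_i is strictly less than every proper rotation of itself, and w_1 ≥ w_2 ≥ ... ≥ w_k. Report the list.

emit factor 1: 'e' (i=0, period=1)
emit factor 2: 'c' (i=1, period=1)
emit factor 3: 'adbffcfce' (i=2, period=9)

["e", "c", "adbffcfce"]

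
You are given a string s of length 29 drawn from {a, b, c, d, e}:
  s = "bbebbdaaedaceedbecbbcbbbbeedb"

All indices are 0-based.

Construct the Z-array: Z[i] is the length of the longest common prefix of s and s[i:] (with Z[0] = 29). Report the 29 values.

[29, 1, 0, 2, 1, 0, 0, 0, 0, 0, 0, 0, 0, 0, 0, 1, 0, 0, 2, 1, 0, 2, 2, 3, 1, 0, 0, 0, 1]

Z[0]=29
i=1: outside box; Z[1]=1 grow→box=[1,2)
i=2: outside box; Z[2]=0
i=3: outside box; Z[3]=2 grow→box=[3,5)
i=4: min(r-i=1, Z[1]=1)=1; Z[4]=1
i=5: outside box; Z[5]=0
i=6: outside box; Z[6]=0
i=7: outside box; Z[7]=0
i=8: outside box; Z[8]=0
i=9: outside box; Z[9]=0
i=10: outside box; Z[10]=0
i=11: outside box; Z[11]=0
i=12: outside box; Z[12]=0
i=13: outside box; Z[13]=0
i=14: outside box; Z[14]=0
i=15: outside box; Z[15]=1 grow→box=[15,16)
i=16: outside box; Z[16]=0
i=17: outside box; Z[17]=0
i=18: outside box; Z[18]=2 grow→box=[18,20)
i=19: min(r-i=1, Z[1]=1)=1; Z[19]=1
i=20: outside box; Z[20]=0
i=21: outside box; Z[21]=2 grow→box=[21,23)
i=22: min(r-i=1, Z[1]=1)=1; Z[22]=2 grow→box=[22,24)
i=23: min(r-i=1, Z[1]=1)=1; Z[23]=3 grow→box=[23,26)
i=24: min(r-i=2, Z[1]=1)=1; Z[24]=1
i=25: min(r-i=1, Z[2]=0)=0; Z[25]=0
i=26: outside box; Z[26]=0
i=27: outside box; Z[27]=0
i=28: outside box; Z[28]=1 grow→box=[28,29)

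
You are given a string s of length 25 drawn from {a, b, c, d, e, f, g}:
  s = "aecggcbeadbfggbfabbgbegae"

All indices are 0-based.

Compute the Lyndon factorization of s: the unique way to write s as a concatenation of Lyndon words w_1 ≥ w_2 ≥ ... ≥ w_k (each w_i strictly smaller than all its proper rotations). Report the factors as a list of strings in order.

["aecggcbe", "adbfggbf", "abbgbegae"]

emit factor 1: 'aecggcbe' (i=0, period=8)
emit factor 2: 'adbfggbf' (i=8, period=8)
emit factor 3: 'abbgbegae' (i=16, period=9)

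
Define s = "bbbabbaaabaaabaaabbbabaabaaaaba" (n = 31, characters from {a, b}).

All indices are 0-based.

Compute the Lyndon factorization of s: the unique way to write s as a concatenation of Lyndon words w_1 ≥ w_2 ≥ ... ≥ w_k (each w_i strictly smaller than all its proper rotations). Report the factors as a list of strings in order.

emit factor 1: 'b' (i=0, period=1)
emit factor 2: 'b' (i=1, period=1)
emit factor 3: 'b' (i=2, period=1)
emit factor 4: 'abb' (i=3, period=3)
emit factor 5: 'aaabaaabaaabbbabaab' (i=6, period=19)
emit factor 6: 'aaaab' (i=25, period=5)
emit factor 7: 'a' (i=30, period=1)

["b", "b", "b", "abb", "aaabaaabaaabbbabaab", "aaaab", "a"]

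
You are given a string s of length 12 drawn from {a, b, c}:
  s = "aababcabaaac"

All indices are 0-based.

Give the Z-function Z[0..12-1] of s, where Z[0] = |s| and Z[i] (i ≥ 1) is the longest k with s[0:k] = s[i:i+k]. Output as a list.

Z[0]=12
i=1: fresh scan; Z[1]=1 grow→box=[1,2)
i=2: fresh scan; Z[2]=0
i=3: fresh scan; Z[3]=1 grow→box=[3,4)
i=4: fresh scan; Z[4]=0
i=5: fresh scan; Z[5]=0
i=6: fresh scan; Z[6]=1 grow→box=[6,7)
i=7: fresh scan; Z[7]=0
i=8: fresh scan; Z[8]=2 grow→box=[8,10)
i=9: min(r-i=1, Z[1]=1)=1; Z[9]=2 grow→box=[9,11)
i=10: min(r-i=1, Z[1]=1)=1; Z[10]=1
i=11: fresh scan; Z[11]=0

[12, 1, 0, 1, 0, 0, 1, 0, 2, 2, 1, 0]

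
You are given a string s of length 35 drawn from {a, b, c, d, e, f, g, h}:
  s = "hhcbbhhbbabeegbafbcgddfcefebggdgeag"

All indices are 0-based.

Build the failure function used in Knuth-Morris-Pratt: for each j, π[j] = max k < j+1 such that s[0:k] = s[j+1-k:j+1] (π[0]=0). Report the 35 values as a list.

π[0] = 0
j=1 s[j]='h': π[1]=1 (border 'h')
j=2 s[j]='c': k: 1→0; π[2]=0 (border '')
j=3 s[j]='b': π[3]=0 (border '')
j=4 s[j]='b': π[4]=0 (border '')
j=5 s[j]='h': π[5]=1 (border 'h')
j=6 s[j]='h': π[6]=2 (border 'hh')
j=7 s[j]='b': k: 2→1→0; π[7]=0 (border '')
j=8 s[j]='b': π[8]=0 (border '')
j=9 s[j]='a': π[9]=0 (border '')
j=10 s[j]='b': π[10]=0 (border '')
j=11 s[j]='e': π[11]=0 (border '')
j=12 s[j]='e': π[12]=0 (border '')
j=13 s[j]='g': π[13]=0 (border '')
j=14 s[j]='b': π[14]=0 (border '')
j=15 s[j]='a': π[15]=0 (border '')
j=16 s[j]='f': π[16]=0 (border '')
j=17 s[j]='b': π[17]=0 (border '')
j=18 s[j]='c': π[18]=0 (border '')
j=19 s[j]='g': π[19]=0 (border '')
j=20 s[j]='d': π[20]=0 (border '')
j=21 s[j]='d': π[21]=0 (border '')
j=22 s[j]='f': π[22]=0 (border '')
j=23 s[j]='c': π[23]=0 (border '')
j=24 s[j]='e': π[24]=0 (border '')
j=25 s[j]='f': π[25]=0 (border '')
j=26 s[j]='e': π[26]=0 (border '')
j=27 s[j]='b': π[27]=0 (border '')
j=28 s[j]='g': π[28]=0 (border '')
j=29 s[j]='g': π[29]=0 (border '')
j=30 s[j]='d': π[30]=0 (border '')
j=31 s[j]='g': π[31]=0 (border '')
j=32 s[j]='e': π[32]=0 (border '')
j=33 s[j]='a': π[33]=0 (border '')
j=34 s[j]='g': π[34]=0 (border '')

[0, 1, 0, 0, 0, 1, 2, 0, 0, 0, 0, 0, 0, 0, 0, 0, 0, 0, 0, 0, 0, 0, 0, 0, 0, 0, 0, 0, 0, 0, 0, 0, 0, 0, 0]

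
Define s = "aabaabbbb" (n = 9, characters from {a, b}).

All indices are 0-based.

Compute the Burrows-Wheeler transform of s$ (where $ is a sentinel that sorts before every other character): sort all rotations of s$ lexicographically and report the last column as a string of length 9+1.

rank  rotation    last
    0  $aabaabbbb  b
    1  aabaabbbb$  $
    2  aabbbb$aab  b
    3  abaabbbb$a  a
    4  abbbb$aaba  a
    5  b$aabaabbb  b
    6  baabbbb$aa  a
    7  bb$aabaabb  b
    8  bbb$aabaab  b
    9  bbbb$aabaa  a

b$baababba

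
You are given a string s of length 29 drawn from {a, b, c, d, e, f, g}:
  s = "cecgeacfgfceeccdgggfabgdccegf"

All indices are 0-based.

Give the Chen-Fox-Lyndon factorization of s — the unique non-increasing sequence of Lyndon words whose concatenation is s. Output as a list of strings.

emit factor 1: 'cecge' (i=0, period=5)
emit factor 2: 'acfgfceeccdgggf' (i=5, period=15)
emit factor 3: 'abgdccegf' (i=20, period=9)

["cecge", "acfgfceeccdgggf", "abgdccegf"]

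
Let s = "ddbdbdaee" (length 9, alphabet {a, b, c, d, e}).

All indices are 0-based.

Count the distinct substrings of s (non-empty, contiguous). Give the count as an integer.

37

sorted suffixes:
  #0 SA[0]=6  'aee'
  #1 SA[1]=4  'bdaee'
  #2 SA[2]=2  'bdbdaee'
  #3 SA[3]=5  'daee'
  #4 SA[4]=3  'dbdaee'
  #5 SA[5]=1  'dbdbdaee'
  #6 SA[6]=0  'ddbdbdaee'
  #7 SA[7]=8  'e'
  #8 SA[8]=7  'ee'

SA = [6, 4, 2, 5, 3, 1, 0, 8, 7]
i: (SA[i-1],SA[i]) lcp shared
  1: (6,4) 0 ''
  2: (4,2) 2 'bd'
  3: (2,5) 0 ''
  4: (5,3) 1 'd'
  5: (3,1) 3 'dbd'
  6: (1,0) 1 'd'
  7: (0,8) 0 ''
  8: (8,7) 1 'e'

n(n+1)/2 = 9·10/2 = 45
Σ LCP = 0 + 0 + 2 + 0 + 1 + 3 + 1 + 0 + 1 = 8
distinct = 45 − 8 = 37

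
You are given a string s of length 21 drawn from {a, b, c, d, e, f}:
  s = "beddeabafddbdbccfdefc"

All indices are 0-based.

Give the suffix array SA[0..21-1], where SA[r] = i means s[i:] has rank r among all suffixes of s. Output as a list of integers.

sorted suffixes:
  #0 SA[0]=5  'abafddbdbccfdefc'
  #1 SA[1]=7  'afddbdbccfdefc'
  #2 SA[2]=6  'bafddbdbccfdefc'
  #3 SA[3]=13  'bccfdefc'
  #4 SA[4]=11  'bdbccfdefc'
  #5 SA[5]=0  'beddeabafddbdbccfdefc'
  #6 SA[6]=20  'c'
  #7 SA[7]=14  'ccfdefc'
  #8 SA[8]=15  'cfdefc'
  #9 SA[9]=12  'dbccfdefc'
  #10 SA[10]=10  'dbdbccfdefc'
  #11 SA[11]=9  'ddbdbccfdefc'
  #12 SA[12]=2  'ddeabafddbdbccfdefc'
  #13 SA[13]=3  'deabafddbdbccfdefc'
  #14 SA[14]=17  'defc'
  #15 SA[15]=4  'eabafddbdbccfdefc'
  #16 SA[16]=1  'eddeabafddbdbccfdefc'
  #17 SA[17]=18  'efc'
  #18 SA[18]=19  'fc'
  #19 SA[19]=8  'fddbdbccfdefc'
  #20 SA[20]=16  'fdefc'

[5, 7, 6, 13, 11, 0, 20, 14, 15, 12, 10, 9, 2, 3, 17, 4, 1, 18, 19, 8, 16]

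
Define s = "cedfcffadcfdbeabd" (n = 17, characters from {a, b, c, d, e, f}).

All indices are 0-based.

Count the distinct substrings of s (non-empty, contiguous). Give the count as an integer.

141

sorted suffixes:
  #0 SA[0]=14  'abd'
  #1 SA[1]=7  'adcfdbeabd'
  #2 SA[2]=15  'bd'
  #3 SA[3]=12  'beabd'
  #4 SA[4]=0  'cedfcffadcfdbeabd'
  #5 SA[5]=9  'cfdbeabd'
  #6 SA[6]=4  'cffadcfdbeabd'
  #7 SA[7]=16  'd'
  #8 SA[8]=11  'dbeabd'
  #9 SA[9]=8  'dcfdbeabd'
  #10 SA[10]=2  'dfcffadcfdbeabd'
  #11 SA[11]=13  'eabd'
  #12 SA[12]=1  'edfcffadcfdbeabd'
  #13 SA[13]=6  'fadcfdbeabd'
  #14 SA[14]=3  'fcffadcfdbeabd'
  #15 SA[15]=10  'fdbeabd'
  #16 SA[16]=5  'ffadcfdbeabd'

SA = [14, 7, 15, 12, 0, 9, 4, 16, 11, 8, 2, 13, 1, 6, 3, 10, 5]
[i] adj suffixes → lcp
  [1] 14/7 → 1 ('a')
  [2] 7/15 → 0 ('')
  [3] 15/12 → 1 ('b')
  [4] 12/0 → 0 ('')
  [5] 0/9 → 1 ('c')
  [6] 9/4 → 2 ('cf')
  [7] 4/16 → 0 ('')
  [8] 16/11 → 1 ('d')
  [9] 11/8 → 1 ('d')
  [10] 8/2 → 1 ('d')
  [11] 2/13 → 0 ('')
  [12] 13/1 → 1 ('e')
  [13] 1/6 → 0 ('')
  [14] 6/3 → 1 ('f')
  [15] 3/10 → 1 ('f')
  [16] 10/5 → 1 ('f')

n(n+1)/2 = 17·18/2 = 153
Σ LCP = 0 + 1 + 0 + 1 + 0 + 1 + 2 + 0 + 1 + 1 + 1 + 0 + 1 + 0 + 1 + 1 + 1 = 12
distinct = 153 − 12 = 141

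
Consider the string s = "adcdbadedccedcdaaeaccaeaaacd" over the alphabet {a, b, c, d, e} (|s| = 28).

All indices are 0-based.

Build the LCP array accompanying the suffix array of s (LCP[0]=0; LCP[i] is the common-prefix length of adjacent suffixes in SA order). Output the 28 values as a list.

[0, 2, 2, 1, 2, 1, 2, 1, 3, 0, 0, 1, 2, 1, 2, 2, 1, 0, 1, 1, 1, 2, 3, 1, 0, 2, 1, 3]

rank | idx | suffix
   0 |  23 | aaacd
   1 |  24 | aacd
   2 |  15 | aaeaccaeaaacd
   3 |  18 | accaeaaacd
   4 |  25 | acd
   5 |   0 | adcdbadedccedcdaaeaccaeaaacd
   6 |   5 | adedccedcdaaeaccaeaaacd
   7 |  21 | aeaaacd
   8 |  16 | aeaccaeaaacd
   9 |   4 | badedccedcdaaeaccaeaaacd
  10 |  20 | caeaaacd
  11 |  19 | ccaeaaacd
  12 |   9 | ccedcdaaeaccaeaaacd
  13 |  26 | cd
  14 |  13 | cdaaeaccaeaaacd
  15 |   2 | cdbadedccedcdaaeaccaeaaacd
  16 |  10 | cedcdaaeaccaeaaacd
  17 |  27 | d
  18 |  14 | daaeaccaeaaacd
  19 |   3 | dbadedccedcdaaeaccaeaaacd
  20 |   8 | dccedcdaaeaccaeaaacd
  21 |  12 | dcdaaeaccaeaaacd
  22 |   1 | dcdbadedccedcdaaeaccaeaaacd
  23 |   6 | dedccedcdaaeaccaeaaacd
  24 |  22 | eaaacd
  25 |  17 | eaccaeaaacd
  26 |   7 | edccedcdaaeaccaeaaacd
  27 |  11 | edcdaaeaccaeaaacd

SA = [23, 24, 15, 18, 25, 0, 5, 21, 16, 4, 20, 19, 9, 26, 13, 2, 10, 27, 14, 3, 8, 12, 1, 6, 22, 17, 7, 11]
rank  pair      lcp
   1  s[23:],s[24:]  2  'aa'
   2  s[24:],s[15:]  2  'aa'
   3  s[15:],s[18:]  1  'a'
   4  s[18:],s[25:]  2  'ac'
   5  s[25:],s[0:]  1  'a'
   6  s[0:],s[5:]  2  'ad'
   7  s[5:],s[21:]  1  'a'
   8  s[21:],s[16:]  3  'aea'
   9  s[16:],s[4:]  0  ''
  10  s[4:],s[20:]  0  ''
  11  s[20:],s[19:]  1  'c'
  12  s[19:],s[9:]  2  'cc'
  13  s[9:],s[26:]  1  'c'
  14  s[26:],s[13:]  2  'cd'
  15  s[13:],s[2:]  2  'cd'
  16  s[2:],s[10:]  1  'c'
  17  s[10:],s[27:]  0  ''
  18  s[27:],s[14:]  1  'd'
  19  s[14:],s[3:]  1  'd'
  20  s[3:],s[8:]  1  'd'
  21  s[8:],s[12:]  2  'dc'
  22  s[12:],s[1:]  3  'dcd'
  23  s[1:],s[6:]  1  'd'
  24  s[6:],s[22:]  0  ''
  25  s[22:],s[17:]  2  'ea'
  26  s[17:],s[7:]  1  'e'
  27  s[7:],s[11:]  3  'edc'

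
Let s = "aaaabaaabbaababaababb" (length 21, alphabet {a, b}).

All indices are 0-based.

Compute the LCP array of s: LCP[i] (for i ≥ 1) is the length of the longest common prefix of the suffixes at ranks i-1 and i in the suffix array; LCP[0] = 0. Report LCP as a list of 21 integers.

[0, 3, 4, 2, 4, 5, 3, 1, 4, 3, 4, 2, 3, 0, 1, 3, 6, 2, 3, 1, 2]

rank→(start, suffix):
  0 → (0, 'aaaabaaabbaababaababb')
  1 → (1, 'aaabaaabbaababaababb')
  2 → (5, 'aaabbaababaababb')
  3 → (2, 'aabaaabbaababaababb')
  4 → (10, 'aababaababb')
  5 → (15, 'aababb')
  6 → (6, 'aabbaababaababb')
  7 → (3, 'abaaabbaababaababb')
  8 → (13, 'abaababb')
  9 → (11, 'ababaababb')
  10 → (16, 'ababb')
  11 → (18, 'abb')
  12 → (7, 'abbaababaababb')
  13 → (20, 'b')
  14 → (4, 'baaabbaababaababb')
  15 → (9, 'baababaababb')
  16 → (14, 'baababb')
  17 → (12, 'babaababb')
  18 → (17, 'babb')
  19 → (19, 'bb')
  20 → (8, 'bbaababaababb')

SA = [0, 1, 5, 2, 10, 15, 6, 3, 13, 11, 16, 18, 7, 20, 4, 9, 14, 12, 17, 19, 8]
[i] adj suffixes → lcp
  [1] 0/1 → 3 ('aaa')
  [2] 1/5 → 4 ('aaab')
  [3] 5/2 → 2 ('aa')
  [4] 2/10 → 4 ('aaba')
  [5] 10/15 → 5 ('aabab')
  [6] 15/6 → 3 ('aab')
  [7] 6/3 → 1 ('a')
  [8] 3/13 → 4 ('abaa')
  [9] 13/11 → 3 ('aba')
  [10] 11/16 → 4 ('abab')
  [11] 16/18 → 2 ('ab')
  [12] 18/7 → 3 ('abb')
  [13] 7/20 → 0 ('')
  [14] 20/4 → 1 ('b')
  [15] 4/9 → 3 ('baa')
  [16] 9/14 → 6 ('baabab')
  [17] 14/12 → 2 ('ba')
  [18] 12/17 → 3 ('bab')
  [19] 17/19 → 1 ('b')
  [20] 19/8 → 2 ('bb')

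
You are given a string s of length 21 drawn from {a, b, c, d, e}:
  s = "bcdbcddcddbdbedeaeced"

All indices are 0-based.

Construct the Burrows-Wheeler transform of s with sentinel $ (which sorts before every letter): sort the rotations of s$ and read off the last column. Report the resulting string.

de$dddbdbeecdbdccedacb

rank  rotation                last
    0  $bcdbcddcddbdbedeaeced  d
    1  aeced$bcdbcddcddbdbede  e
    2  bcdbcddcddbdbedeaeced$  $
    3  bcddcddbdbedeaeced$bcd  d
    4  bdbedeaeced$bcdbcddcdd  d
    5  bedeaeced$bcdbcddcddbd  d
    6  cdbcddcddbdbedeaeced$b  b
    7  cddbdbedeaeced$bcdbcdd  d
    8  cddcddbdbedeaeced$bcdb  b
    9  ced$bcdbcddcddbdbedeae  e
   10  d$bcdbcddcddbdbedeaece  e
   11  dbcddcddbdbedeaeced$bc  c
   12  dbdbedeaeced$bcdbcddcd  d
   13  dbedeaeced$bcdbcddcddb  b
   14  dcddbdbedeaeced$bcdbcd  d
   15  ddbdbedeaeced$bcdbcddc  c
   16  ddcddbdbedeaeced$bcdbc  c
   17  deaeced$bcdbcddcddbdbe  e
   18  eaeced$bcdbcddcddbdbed  d
   19  eced$bcdbcddcddbdbedea  a
   20  ed$bcdbcddcddbdbedeaec  c
   21  edeaeced$bcdbcddcddbdb  b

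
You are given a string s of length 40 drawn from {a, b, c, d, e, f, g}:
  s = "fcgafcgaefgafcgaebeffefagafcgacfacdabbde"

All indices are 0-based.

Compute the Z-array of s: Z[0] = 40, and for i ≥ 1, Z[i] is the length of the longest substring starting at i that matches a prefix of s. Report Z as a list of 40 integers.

[40, 0, 0, 0, 4, 0, 0, 0, 0, 1, 0, 0, 4, 0, 0, 0, 0, 0, 0, 1, 1, 0, 1, 0, 0, 0, 4, 0, 0, 0, 0, 1, 0, 0, 0, 0, 0, 0, 0, 0]

Z[0]=40
i=1: fresh scan; Z[1]=0
i=2: fresh scan; Z[2]=0
i=3: fresh scan; Z[3]=0
i=4: fresh scan; Z[4]=4 grow→box=[4,8)
i=5: min(r-i=3, Z[1]=0)=0; Z[5]=0
i=6: min(r-i=2, Z[2]=0)=0; Z[6]=0
i=7: min(r-i=1, Z[3]=0)=0; Z[7]=0
i=8: fresh scan; Z[8]=0
i=9: fresh scan; Z[9]=1 grow→box=[9,10)
i=10: fresh scan; Z[10]=0
i=11: fresh scan; Z[11]=0
i=12: fresh scan; Z[12]=4 grow→box=[12,16)
i=13: min(r-i=3, Z[1]=0)=0; Z[13]=0
i=14: min(r-i=2, Z[2]=0)=0; Z[14]=0
i=15: min(r-i=1, Z[3]=0)=0; Z[15]=0
i=16: fresh scan; Z[16]=0
i=17: fresh scan; Z[17]=0
i=18: fresh scan; Z[18]=0
i=19: fresh scan; Z[19]=1 grow→box=[19,20)
i=20: fresh scan; Z[20]=1 grow→box=[20,21)
i=21: fresh scan; Z[21]=0
i=22: fresh scan; Z[22]=1 grow→box=[22,23)
i=23: fresh scan; Z[23]=0
i=24: fresh scan; Z[24]=0
i=25: fresh scan; Z[25]=0
i=26: fresh scan; Z[26]=4 grow→box=[26,30)
i=27: min(r-i=3, Z[1]=0)=0; Z[27]=0
i=28: min(r-i=2, Z[2]=0)=0; Z[28]=0
i=29: min(r-i=1, Z[3]=0)=0; Z[29]=0
i=30: fresh scan; Z[30]=0
i=31: fresh scan; Z[31]=1 grow→box=[31,32)
i=32: fresh scan; Z[32]=0
i=33: fresh scan; Z[33]=0
i=34: fresh scan; Z[34]=0
i=35: fresh scan; Z[35]=0
i=36: fresh scan; Z[36]=0
i=37: fresh scan; Z[37]=0
i=38: fresh scan; Z[38]=0
i=39: fresh scan; Z[39]=0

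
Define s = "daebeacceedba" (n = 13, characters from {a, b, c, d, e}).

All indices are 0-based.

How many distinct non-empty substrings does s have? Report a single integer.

sorted suffixes:
  #0 SA[0]=12  'a'
  #1 SA[1]=5  'acceedba'
  #2 SA[2]=1  'aebeacceedba'
  #3 SA[3]=11  'ba'
  #4 SA[4]=3  'beacceedba'
  #5 SA[5]=6  'cceedba'
  #6 SA[6]=7  'ceedba'
  #7 SA[7]=0  'daebeacceedba'
  #8 SA[8]=10  'dba'
  #9 SA[9]=4  'eacceedba'
  #10 SA[10]=2  'ebeacceedba'
  #11 SA[11]=9  'edba'
  #12 SA[12]=8  'eedba'

SA = [12, 5, 1, 11, 3, 6, 7, 0, 10, 4, 2, 9, 8]
rank  pair      lcp
   1  s[12:],s[5:]  1  'a'
   2  s[5:],s[1:]  1  'a'
   3  s[1:],s[11:]  0  ''
   4  s[11:],s[3:]  1  'b'
   5  s[3:],s[6:]  0  ''
   6  s[6:],s[7:]  1  'c'
   7  s[7:],s[0:]  0  ''
   8  s[0:],s[10:]  1  'd'
   9  s[10:],s[4:]  0  ''
  10  s[4:],s[2:]  1  'e'
  11  s[2:],s[9:]  1  'e'
  12  s[9:],s[8:]  1  'e'

n(n+1)/2 = 13·14/2 = 91
Σ LCP = 0 + 1 + 1 + 0 + 1 + 0 + 1 + 0 + 1 + 0 + 1 + 1 + 1 = 8
distinct = 91 − 8 = 83

83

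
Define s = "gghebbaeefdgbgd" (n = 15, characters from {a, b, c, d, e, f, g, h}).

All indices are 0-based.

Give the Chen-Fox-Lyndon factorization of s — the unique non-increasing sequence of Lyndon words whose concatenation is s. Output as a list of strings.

["ggh", "e", "b", "b", "aeefdgbgd"]

emit factor 1: 'ggh' (i=0, period=3)
emit factor 2: 'e' (i=3, period=1)
emit factor 3: 'b' (i=4, period=1)
emit factor 4: 'b' (i=5, period=1)
emit factor 5: 'aeefdgbgd' (i=6, period=9)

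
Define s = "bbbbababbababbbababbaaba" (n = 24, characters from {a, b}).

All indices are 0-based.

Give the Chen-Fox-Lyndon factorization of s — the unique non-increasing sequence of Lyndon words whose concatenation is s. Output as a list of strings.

emit factor 1: 'b' (i=0, period=1)
emit factor 2: 'b' (i=1, period=1)
emit factor 3: 'b' (i=2, period=1)
emit factor 4: 'b' (i=3, period=1)
emit factor 5: 'ababbababbb' (i=4, period=11)
emit factor 6: 'ababb' (i=15, period=5)
emit factor 7: 'aab' (i=20, period=3)
emit factor 8: 'a' (i=23, period=1)

["b", "b", "b", "b", "ababbababbb", "ababb", "aab", "a"]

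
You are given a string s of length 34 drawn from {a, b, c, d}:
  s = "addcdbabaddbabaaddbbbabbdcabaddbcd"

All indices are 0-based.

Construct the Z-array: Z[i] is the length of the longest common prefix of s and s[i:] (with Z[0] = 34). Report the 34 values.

[34, 0, 0, 0, 0, 0, 1, 0, 3, 0, 0, 0, 1, 0, 1, 3, 0, 0, 0, 0, 0, 1, 0, 0, 0, 0, 1, 0, 3, 0, 0, 0, 0, 0]

Z[0]=34
i=1: fresh scan; Z[1]=0
i=2: fresh scan; Z[2]=0
i=3: fresh scan; Z[3]=0
i=4: fresh scan; Z[4]=0
i=5: fresh scan; Z[5]=0
i=6: fresh scan; Z[6]=1 grow→box=[6,7)
i=7: fresh scan; Z[7]=0
i=8: fresh scan; Z[8]=3 grow→box=[8,11)
i=9: min(r-i=2, Z[1]=0)=0; Z[9]=0
i=10: min(r-i=1, Z[2]=0)=0; Z[10]=0
i=11: fresh scan; Z[11]=0
i=12: fresh scan; Z[12]=1 grow→box=[12,13)
i=13: fresh scan; Z[13]=0
i=14: fresh scan; Z[14]=1 grow→box=[14,15)
i=15: fresh scan; Z[15]=3 grow→box=[15,18)
i=16: min(r-i=2, Z[1]=0)=0; Z[16]=0
i=17: min(r-i=1, Z[2]=0)=0; Z[17]=0
i=18: fresh scan; Z[18]=0
i=19: fresh scan; Z[19]=0
i=20: fresh scan; Z[20]=0
i=21: fresh scan; Z[21]=1 grow→box=[21,22)
i=22: fresh scan; Z[22]=0
i=23: fresh scan; Z[23]=0
i=24: fresh scan; Z[24]=0
i=25: fresh scan; Z[25]=0
i=26: fresh scan; Z[26]=1 grow→box=[26,27)
i=27: fresh scan; Z[27]=0
i=28: fresh scan; Z[28]=3 grow→box=[28,31)
i=29: min(r-i=2, Z[1]=0)=0; Z[29]=0
i=30: min(r-i=1, Z[2]=0)=0; Z[30]=0
i=31: fresh scan; Z[31]=0
i=32: fresh scan; Z[32]=0
i=33: fresh scan; Z[33]=0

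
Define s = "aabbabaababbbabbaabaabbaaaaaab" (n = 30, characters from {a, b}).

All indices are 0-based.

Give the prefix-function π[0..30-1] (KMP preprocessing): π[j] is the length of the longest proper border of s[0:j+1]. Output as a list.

π[0] = 0
j=1 s[j]='a': π[1]=1 (border 'a')
j=2 s[j]='b': k: 1→0; π[2]=0 (border '')
j=3 s[j]='b': π[3]=0 (border '')
j=4 s[j]='a': π[4]=1 (border 'a')
j=5 s[j]='b': k: 1→0; π[5]=0 (border '')
j=6 s[j]='a': π[6]=1 (border 'a')
j=7 s[j]='a': π[7]=2 (border 'aa')
j=8 s[j]='b': π[8]=3 (border 'aab')
j=9 s[j]='a': k: 3→0; π[9]=1 (border 'a')
j=10 s[j]='b': k: 1→0; π[10]=0 (border '')
j=11 s[j]='b': π[11]=0 (border '')
j=12 s[j]='b': π[12]=0 (border '')
j=13 s[j]='a': π[13]=1 (border 'a')
j=14 s[j]='b': k: 1→0; π[14]=0 (border '')
j=15 s[j]='b': π[15]=0 (border '')
j=16 s[j]='a': π[16]=1 (border 'a')
j=17 s[j]='a': π[17]=2 (border 'aa')
j=18 s[j]='b': π[18]=3 (border 'aab')
j=19 s[j]='a': k: 3→0; π[19]=1 (border 'a')
j=20 s[j]='a': π[20]=2 (border 'aa')
j=21 s[j]='b': π[21]=3 (border 'aab')
j=22 s[j]='b': π[22]=4 (border 'aabb')
j=23 s[j]='a': π[23]=5 (border 'aabba')
j=24 s[j]='a': k: 5→1; π[24]=2 (border 'aa')
j=25 s[j]='a': k: 2→1; π[25]=2 (border 'aa')
j=26 s[j]='a': k: 2→1; π[26]=2 (border 'aa')
j=27 s[j]='a': k: 2→1; π[27]=2 (border 'aa')
j=28 s[j]='a': k: 2→1; π[28]=2 (border 'aa')
j=29 s[j]='b': π[29]=3 (border 'aab')

[0, 1, 0, 0, 1, 0, 1, 2, 3, 1, 0, 0, 0, 1, 0, 0, 1, 2, 3, 1, 2, 3, 4, 5, 2, 2, 2, 2, 2, 3]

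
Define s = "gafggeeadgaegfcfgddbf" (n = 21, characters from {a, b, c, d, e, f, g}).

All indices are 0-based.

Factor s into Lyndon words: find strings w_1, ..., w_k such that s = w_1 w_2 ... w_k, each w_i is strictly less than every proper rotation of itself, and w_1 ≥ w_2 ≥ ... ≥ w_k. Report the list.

emit factor 1: 'g' (i=0, period=1)
emit factor 2: 'afggee' (i=1, period=6)
emit factor 3: 'adgaegfcfgddbf' (i=7, period=14)

["g", "afggee", "adgaegfcfgddbf"]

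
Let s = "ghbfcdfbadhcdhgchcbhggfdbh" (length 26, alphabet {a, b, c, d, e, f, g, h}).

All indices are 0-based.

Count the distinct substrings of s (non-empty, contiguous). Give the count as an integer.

327

sorted suffixes:
  #0 SA[0]=8  'adhcdhgchcbhggfdbh'
  #1 SA[1]=7  'badhcdhgchcbhggfdbh'
  #2 SA[2]=2  'bfcdfbadhcdhgchcbhggfdbh'
  #3 SA[3]=24  'bh'
  #4 SA[4]=18  'bhggfdbh'
  #5 SA[5]=17  'cbhggfdbh'
  #6 SA[6]=4  'cdfbadhcdhgchcbhggfdbh'
  #7 SA[7]=11  'cdhgchcbhggfdbh'
  #8 SA[8]=15  'chcbhggfdbh'
  #9 SA[9]=23  'dbh'
  #10 SA[10]=5  'dfbadhcdhgchcbhggfdbh'
  #11 SA[11]=9  'dhcdhgchcbhggfdbh'
  #12 SA[12]=12  'dhgchcbhggfdbh'
  #13 SA[13]=6  'fbadhcdhgchcbhggfdbh'
  #14 SA[14]=3  'fcdfbadhcdhgchcbhggfdbh'
  #15 SA[15]=22  'fdbh'
  #16 SA[16]=14  'gchcbhggfdbh'
  #17 SA[17]=21  'gfdbh'
  #18 SA[18]=20  'ggfdbh'
  #19 SA[19]=0  'ghbfcdfbadhcdhgchcbhggfdbh'
  #20 SA[20]=25  'h'
  #21 SA[21]=1  'hbfcdfbadhcdhgchcbhggfdbh'
  #22 SA[22]=16  'hcbhggfdbh'
  #23 SA[23]=10  'hcdhgchcbhggfdbh'
  #24 SA[24]=13  'hgchcbhggfdbh'
  #25 SA[25]=19  'hggfdbh'

SA = [8, 7, 2, 24, 18, 17, 4, 11, 15, 23, 5, 9, 12, 6, 3, 22, 14, 21, 20, 0, 25, 1, 16, 10, 13, 19]
i: (SA[i-1],SA[i]) lcp shared
  1: (8,7) 0 ''
  2: (7,2) 1 'b'
  3: (2,24) 1 'b'
  4: (24,18) 2 'bh'
  5: (18,17) 0 ''
  6: (17,4) 1 'c'
  7: (4,11) 2 'cd'
  8: (11,15) 1 'c'
  9: (15,23) 0 ''
  10: (23,5) 1 'd'
  11: (5,9) 1 'd'
  12: (9,12) 2 'dh'
  13: (12,6) 0 ''
  14: (6,3) 1 'f'
  15: (3,22) 1 'f'
  16: (22,14) 0 ''
  17: (14,21) 1 'g'
  18: (21,20) 1 'g'
  19: (20,0) 1 'g'
  20: (0,25) 0 ''
  21: (25,1) 1 'h'
  22: (1,16) 1 'h'
  23: (16,10) 2 'hc'
  24: (10,13) 1 'h'
  25: (13,19) 2 'hg'

n(n+1)/2 = 26·27/2 = 351
Σ LCP = 0 + 0 + 1 + 1 + 2 + 0 + 1 + 2 + 1 + 0 + 1 + 1 + 2 + 0 + 1 + 1 + 0 + 1 + 1 + 1 + 0 + 1 + 1 + 2 + 1 + 2 = 24
distinct = 351 − 24 = 327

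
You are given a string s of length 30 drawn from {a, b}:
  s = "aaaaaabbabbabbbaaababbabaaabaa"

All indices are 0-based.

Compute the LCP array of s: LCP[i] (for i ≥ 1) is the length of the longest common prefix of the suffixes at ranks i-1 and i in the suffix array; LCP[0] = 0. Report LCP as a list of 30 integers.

[0, 1, 2, 5, 4, 3, 5, 4, 2, 4, 3, 1, 4, 3, 2, 5, 6, 3, 0, 3, 6, 2, 3, 6, 4, 1, 3, 4, 5, 2]

sorted suffixes:
  #0 SA[0]=29  'a'
  #1 SA[1]=28  'aa'
  #2 SA[2]=0  'aaaaaabbabbabbbaaababbabaaabaa'
  #3 SA[3]=1  'aaaaabbabbabbbaaababbabaaabaa'
  #4 SA[4]=2  'aaaabbabbabbbaaababbabaaabaa'
  #5 SA[5]=24  'aaabaa'
  #6 SA[6]=15  'aaababbabaaabaa'
  #7 SA[7]=3  'aaabbabbabbbaaababbabaaabaa'
  #8 SA[8]=25  'aabaa'
  #9 SA[9]=16  'aababbabaaabaa'
  #10 SA[10]=4  'aabbabbabbbaaababbabaaabaa'
  #11 SA[11]=26  'abaa'
  #12 SA[12]=22  'abaaabaa'
  #13 SA[13]=17  'ababbabaaabaa'
  #14 SA[14]=19  'abbabaaabaa'
  #15 SA[15]=5  'abbabbabbbaaababbabaaabaa'
  #16 SA[16]=8  'abbabbbaaababbabaaabaa'
  #17 SA[17]=11  'abbbaaababbabaaabaa'
  #18 SA[18]=27  'baa'
  #19 SA[19]=23  'baaabaa'
  #20 SA[20]=14  'baaababbabaaabaa'
  #21 SA[21]=21  'babaaabaa'
  #22 SA[22]=18  'babbabaaabaa'
  #23 SA[23]=7  'babbabbbaaababbabaaabaa'
  #24 SA[24]=10  'babbbaaababbabaaabaa'
  #25 SA[25]=13  'bbaaababbabaaabaa'
  #26 SA[26]=20  'bbabaaabaa'
  #27 SA[27]=6  'bbabbabbbaaababbabaaabaa'
  #28 SA[28]=9  'bbabbbaaababbabaaabaa'
  #29 SA[29]=12  'bbbaaababbabaaabaa'

SA = [29, 28, 0, 1, 2, 24, 15, 3, 25, 16, 4, 26, 22, 17, 19, 5, 8, 11, 27, 23, 14, 21, 18, 7, 10, 13, 20, 6, 9, 12]
i: (SA[i-1],SA[i]) lcp shared
  1: (29,28) 1 'a'
  2: (28,0) 2 'aa'
  3: (0,1) 5 'aaaaa'
  4: (1,2) 4 'aaaa'
  5: (2,24) 3 'aaa'
  6: (24,15) 5 'aaaba'
  7: (15,3) 4 'aaab'
  8: (3,25) 2 'aa'
  9: (25,16) 4 'aaba'
  10: (16,4) 3 'aab'
  11: (4,26) 1 'a'
  12: (26,22) 4 'abaa'
  13: (22,17) 3 'aba'
  14: (17,19) 2 'ab'
  15: (19,5) 5 'abbab'
  16: (5,8) 6 'abbabb'
  17: (8,11) 3 'abb'
  18: (11,27) 0 ''
  19: (27,23) 3 'baa'
  20: (23,14) 6 'baaaba'
  21: (14,21) 2 'ba'
  22: (21,18) 3 'bab'
  23: (18,7) 6 'babbab'
  24: (7,10) 4 'babb'
  25: (10,13) 1 'b'
  26: (13,20) 3 'bba'
  27: (20,6) 4 'bbab'
  28: (6,9) 5 'bbabb'
  29: (9,12) 2 'bb'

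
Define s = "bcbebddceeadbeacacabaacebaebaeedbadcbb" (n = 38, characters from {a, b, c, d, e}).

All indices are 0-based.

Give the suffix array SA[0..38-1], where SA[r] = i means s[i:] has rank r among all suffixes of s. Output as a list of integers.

sorted suffixes:
  #0 SA[0]=20  'aacebaebaeedbadcbb'
  #1 SA[1]=18  'abaacebaebaeedbadcbb'
  #2 SA[2]=16  'acabaacebaebaeedbadcbb'
  #3 SA[3]=14  'acacabaacebaebaeedbadcbb'
  #4 SA[4]=21  'acebaebaeedbadcbb'
  #5 SA[5]=10  'adbeacacabaacebaebaeedbadcbb'
  #6 SA[6]=33  'adcbb'
  #7 SA[7]=25  'aebaeedbadcbb'
  #8 SA[8]=28  'aeedbadcbb'
  #9 SA[9]=37  'b'
  #10 SA[10]=19  'baacebaebaeedbadcbb'
  #11 SA[11]=32  'badcbb'
  #12 SA[12]=24  'baebaeedbadcbb'
  #13 SA[13]=27  'baeedbadcbb'
  #14 SA[14]=36  'bb'
  #15 SA[15]=0  'bcbebddceeadbeacacabaacebaebaeedbadcbb'
  #16 SA[16]=4  'bddceeadbeacacabaacebaebaeedbadcbb'
  #17 SA[17]=12  'beacacabaacebaebaeedbadcbb'
  #18 SA[18]=2  'bebddceeadbeacacabaacebaebaeedbadcbb'
  #19 SA[19]=17  'cabaacebaebaeedbadcbb'
  #20 SA[20]=15  'cacabaacebaebaeedbadcbb'
  #21 SA[21]=35  'cbb'
  #22 SA[22]=1  'cbebddceeadbeacacabaacebaebaeedbadcbb'
  #23 SA[23]=22  'cebaebaeedbadcbb'
  #24 SA[24]=7  'ceeadbeacacabaacebaebaeedbadcbb'
  #25 SA[25]=31  'dbadcbb'
  #26 SA[26]=11  'dbeacacabaacebaebaeedbadcbb'
  #27 SA[27]=34  'dcbb'
  #28 SA[28]=6  'dceeadbeacacabaacebaebaeedbadcbb'
  #29 SA[29]=5  'ddceeadbeacacabaacebaebaeedbadcbb'
  #30 SA[30]=13  'eacacabaacebaebaeedbadcbb'
  #31 SA[31]=9  'eadbeacacabaacebaebaeedbadcbb'
  #32 SA[32]=23  'ebaebaeedbadcbb'
  #33 SA[33]=26  'ebaeedbadcbb'
  #34 SA[34]=3  'ebddceeadbeacacabaacebaebaeedbadcbb'
  #35 SA[35]=30  'edbadcbb'
  #36 SA[36]=8  'eeadbeacacabaacebaebaeedbadcbb'
  #37 SA[37]=29  'eedbadcbb'

[20, 18, 16, 14, 21, 10, 33, 25, 28, 37, 19, 32, 24, 27, 36, 0, 4, 12, 2, 17, 15, 35, 1, 22, 7, 31, 11, 34, 6, 5, 13, 9, 23, 26, 3, 30, 8, 29]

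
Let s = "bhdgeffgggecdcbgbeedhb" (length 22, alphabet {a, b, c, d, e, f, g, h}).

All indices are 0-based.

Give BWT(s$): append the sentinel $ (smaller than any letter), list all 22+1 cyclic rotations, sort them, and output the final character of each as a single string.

bhgc$dechegebgefbgdgfdb

rank  rotation                 last
    0  $bhdgeffgggecdcbgbeedhb  b
    1  b$bhdgeffgggecdcbgbeedh  h
    2  beedhb$bhdgeffgggecdcbg  g
    3  bgbeedhb$bhdgeffgggecdc  c
    4  bhdgeffgggecdcbgbeedhb$  $
    5  cbgbeedhb$bhdgeffgggecd  d
    6  cdcbgbeedhb$bhdgeffggge  e
    7  dcbgbeedhb$bhdgeffgggec  c
    8  dgeffgggecdcbgbeedhb$bh  h
    9  dhb$bhdgeffgggecdcbgbee  e
   10  ecdcbgbeedhb$bhdgeffggg  g
   11  edhb$bhdgeffgggecdcbgbe  e
   12  eedhb$bhdgeffgggecdcbgb  b
   13  effgggecdcbgbeedhb$bhdg  g
   14  ffgggecdcbgbeedhb$bhdge  e
   15  fgggecdcbgbeedhb$bhdgef  f
   16  gbeedhb$bhdgeffgggecdcb  b
   17  gecdcbgbeedhb$bhdgeffgg  g
   18  geffgggecdcbgbeedhb$bhd  d
   19  ggecdcbgbeedhb$bhdgeffg  g
   20  gggecdcbgbeedhb$bhdgeff  f
   21  hb$bhdgeffgggecdcbgbeed  d
   22  hdgeffgggecdcbgbeedhb$b  b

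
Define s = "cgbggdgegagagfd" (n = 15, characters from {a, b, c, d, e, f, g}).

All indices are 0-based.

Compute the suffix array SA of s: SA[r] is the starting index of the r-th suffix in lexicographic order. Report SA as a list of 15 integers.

[9, 11, 2, 0, 14, 5, 7, 13, 8, 10, 1, 4, 6, 12, 3]

rank→(start, suffix):
  0 → (9, 'agagfd')
  1 → (11, 'agfd')
  2 → (2, 'bggdgegagagfd')
  3 → (0, 'cgbggdgegagagfd')
  4 → (14, 'd')
  5 → (5, 'dgegagagfd')
  6 → (7, 'egagagfd')
  7 → (13, 'fd')
  8 → (8, 'gagagfd')
  9 → (10, 'gagfd')
  10 → (1, 'gbggdgegagagfd')
  11 → (4, 'gdgegagagfd')
  12 → (6, 'gegagagfd')
  13 → (12, 'gfd')
  14 → (3, 'ggdgegagagfd')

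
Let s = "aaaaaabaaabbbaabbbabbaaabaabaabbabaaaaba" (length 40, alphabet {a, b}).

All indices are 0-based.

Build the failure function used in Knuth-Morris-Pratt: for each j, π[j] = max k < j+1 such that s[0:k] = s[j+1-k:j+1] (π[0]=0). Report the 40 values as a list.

[0, 1, 2, 3, 4, 5, 0, 1, 2, 3, 0, 0, 0, 1, 2, 0, 0, 0, 1, 0, 0, 1, 2, 3, 0, 1, 2, 0, 1, 2, 0, 0, 1, 0, 1, 2, 3, 4, 0, 1]

π[0] = 0
j=1 s[j]='a': π[1]=1 (border 'a')
j=2 s[j]='a': π[2]=2 (border 'aa')
j=3 s[j]='a': π[3]=3 (border 'aaa')
j=4 s[j]='a': π[4]=4 (border 'aaaa')
j=5 s[j]='a': π[5]=5 (border 'aaaaa')
j=6 s[j]='b': k: 5→4→3→2→1→0; π[6]=0 (border '')
j=7 s[j]='a': π[7]=1 (border 'a')
j=8 s[j]='a': π[8]=2 (border 'aa')
j=9 s[j]='a': π[9]=3 (border 'aaa')
j=10 s[j]='b': k: 3→2→1→0; π[10]=0 (border '')
j=11 s[j]='b': π[11]=0 (border '')
j=12 s[j]='b': π[12]=0 (border '')
j=13 s[j]='a': π[13]=1 (border 'a')
j=14 s[j]='a': π[14]=2 (border 'aa')
j=15 s[j]='b': k: 2→1→0; π[15]=0 (border '')
j=16 s[j]='b': π[16]=0 (border '')
j=17 s[j]='b': π[17]=0 (border '')
j=18 s[j]='a': π[18]=1 (border 'a')
j=19 s[j]='b': k: 1→0; π[19]=0 (border '')
j=20 s[j]='b': π[20]=0 (border '')
j=21 s[j]='a': π[21]=1 (border 'a')
j=22 s[j]='a': π[22]=2 (border 'aa')
j=23 s[j]='a': π[23]=3 (border 'aaa')
j=24 s[j]='b': k: 3→2→1→0; π[24]=0 (border '')
j=25 s[j]='a': π[25]=1 (border 'a')
j=26 s[j]='a': π[26]=2 (border 'aa')
j=27 s[j]='b': k: 2→1→0; π[27]=0 (border '')
j=28 s[j]='a': π[28]=1 (border 'a')
j=29 s[j]='a': π[29]=2 (border 'aa')
j=30 s[j]='b': k: 2→1→0; π[30]=0 (border '')
j=31 s[j]='b': π[31]=0 (border '')
j=32 s[j]='a': π[32]=1 (border 'a')
j=33 s[j]='b': k: 1→0; π[33]=0 (border '')
j=34 s[j]='a': π[34]=1 (border 'a')
j=35 s[j]='a': π[35]=2 (border 'aa')
j=36 s[j]='a': π[36]=3 (border 'aaa')
j=37 s[j]='a': π[37]=4 (border 'aaaa')
j=38 s[j]='b': k: 4→3→2→1→0; π[38]=0 (border '')
j=39 s[j]='a': π[39]=1 (border 'a')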